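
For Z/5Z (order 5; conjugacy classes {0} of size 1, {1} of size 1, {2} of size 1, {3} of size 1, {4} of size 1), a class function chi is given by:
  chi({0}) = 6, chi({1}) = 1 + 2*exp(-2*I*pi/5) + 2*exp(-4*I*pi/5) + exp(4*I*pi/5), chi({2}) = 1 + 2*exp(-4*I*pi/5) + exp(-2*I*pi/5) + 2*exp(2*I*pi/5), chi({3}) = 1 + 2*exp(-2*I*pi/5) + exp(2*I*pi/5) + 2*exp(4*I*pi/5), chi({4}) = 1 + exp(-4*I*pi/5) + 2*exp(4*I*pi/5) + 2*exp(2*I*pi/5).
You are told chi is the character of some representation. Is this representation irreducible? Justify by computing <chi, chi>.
Not irreducible (reducible): <chi, chi> = 10 > 1.

Explanation: <chi, chi> = (1/|G|) sum_C |C| * |chi(C)|^2 = (1/5)[1*|6|^2 + 1*|1 + 2*exp(-2*I*pi/5) + 2*exp(-4*I*pi/5) + exp(4*I*pi/5)|^2 + 1*|1 + 2*exp(-4*I*pi/5) + exp(-2*I*pi/5) + 2*exp(2*I*pi/5)|^2 + 1*|1 + 2*exp(-2*I*pi/5) + exp(2*I*pi/5) + 2*exp(4*I*pi/5)|^2 + 1*|1 + exp(-4*I*pi/5) + 2*exp(4*I*pi/5) + 2*exp(2*I*pi/5)|^2]
  = (1/5)[(36) + (10 + 8*exp(-2*I*pi/5) + 5*exp(-4*I*pi/5) + 5*exp(4*I*pi/5) + 8*exp(2*I*pi/5)) + (10 + 5*exp(-2*I*pi/5) + 8*exp(-4*I*pi/5) + 8*exp(4*I*pi/5) + 5*exp(2*I*pi/5)) + (10 + 5*exp(-2*I*pi/5) + 8*exp(-4*I*pi/5) + 8*exp(4*I*pi/5) + 5*exp(2*I*pi/5)) + (10 + 8*exp(-2*I*pi/5) + 5*exp(-4*I*pi/5) + 5*exp(4*I*pi/5) + 8*exp(2*I*pi/5))] = 50/5 = 10.
(Exp terms are combined using exp(i*s)*conj(exp(i*t)) = exp(i*(s-t)), and sums of them are collapsed using the identity that for every m > 1 the m distinct m-th roots of unity sum to 0, e.g. 1 + exp(2*I*pi/3) + exp(-2*I*pi/3) = 0.)
A character is irreducible iff <chi, chi> = 1, so this representation is reducible.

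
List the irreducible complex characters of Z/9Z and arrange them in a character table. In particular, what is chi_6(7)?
Character table of Z/9Z (irreps indexed chi_0,...,chi_8 with chi_k(m) = zeta_9^(k*m), zeta_9 = exp(2*pi*i/9)):
  irrep \ class  {0} (size 1)  {1} (size 1)    {2} (size 1)    {3} (size 1)    {4} (size 1)    {5} (size 1)    {6} (size 1)    {7} (size 1)    {8} (size 1)  
  chi_0          1             1               1               1               1               1               1               1               1             
  chi_1          1             exp(2*I*pi/9)   exp(4*I*pi/9)   exp(2*I*pi/3)   exp(8*I*pi/9)   exp(-8*I*pi/9)  exp(-2*I*pi/3)  exp(-4*I*pi/9)  exp(-2*I*pi/9)
  chi_2          1             exp(4*I*pi/9)   exp(8*I*pi/9)   exp(-2*I*pi/3)  exp(-2*I*pi/9)  exp(2*I*pi/9)   exp(2*I*pi/3)   exp(-8*I*pi/9)  exp(-4*I*pi/9)
  chi_3          1             exp(2*I*pi/3)   exp(-2*I*pi/3)  1               exp(2*I*pi/3)   exp(-2*I*pi/3)  1               exp(2*I*pi/3)   exp(-2*I*pi/3)
  chi_4          1             exp(8*I*pi/9)   exp(-2*I*pi/9)  exp(2*I*pi/3)   exp(-4*I*pi/9)  exp(4*I*pi/9)   exp(-2*I*pi/3)  exp(2*I*pi/9)   exp(-8*I*pi/9)
  chi_5          1             exp(-8*I*pi/9)  exp(2*I*pi/9)   exp(-2*I*pi/3)  exp(4*I*pi/9)   exp(-4*I*pi/9)  exp(2*I*pi/3)   exp(-2*I*pi/9)  exp(8*I*pi/9) 
  chi_6          1             exp(-2*I*pi/3)  exp(2*I*pi/3)   1               exp(-2*I*pi/3)  exp(2*I*pi/3)   1               exp(-2*I*pi/3)  exp(2*I*pi/3) 
  chi_7          1             exp(-4*I*pi/9)  exp(-8*I*pi/9)  exp(2*I*pi/3)   exp(2*I*pi/9)   exp(-2*I*pi/9)  exp(-2*I*pi/3)  exp(8*I*pi/9)   exp(4*I*pi/9) 
  chi_8          1             exp(-2*I*pi/9)  exp(-4*I*pi/9)  exp(-2*I*pi/3)  exp(-8*I*pi/9)  exp(8*I*pi/9)   exp(2*I*pi/3)   exp(4*I*pi/9)   exp(2*I*pi/9) 

Spot check: chi_6(7) = zeta_9^(6*7) = zeta_9^42 = exp(-2*I*pi/3).

Why: Z/9Z is abelian, so all 9 irreducible complex representations are 1-dimensional. They are given by chi_k(m) = zeta_9^(k*m) for k = 0,...,8. Row orthogonality: sum_m chi_k(m) conj(chi_l(m)) = 9 * [k = l].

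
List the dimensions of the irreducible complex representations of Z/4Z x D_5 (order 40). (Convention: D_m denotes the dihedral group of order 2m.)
Dimensions: 1, 1, 1, 1, 1, 1, 1, 1, 2, 2, 2, 2, 2, 2, 2, 2

Reasoning: There are 16 irreducibles (= number of conjugacy classes). Their dimensions d_i satisfy sum d_i^2 = |G| = 40: 1 + 1 + 1 + 1 + 1 + 1 + 1 + 1 + 4 + 4 + 4 + 4 + 4 + 4 + 4 + 4 = 40. (For the product with Z/4Z: each of the 4 1-dim characters of Z/4Z tensors with each irrep of D_5, giving 4 copies of each D_5-dimension.)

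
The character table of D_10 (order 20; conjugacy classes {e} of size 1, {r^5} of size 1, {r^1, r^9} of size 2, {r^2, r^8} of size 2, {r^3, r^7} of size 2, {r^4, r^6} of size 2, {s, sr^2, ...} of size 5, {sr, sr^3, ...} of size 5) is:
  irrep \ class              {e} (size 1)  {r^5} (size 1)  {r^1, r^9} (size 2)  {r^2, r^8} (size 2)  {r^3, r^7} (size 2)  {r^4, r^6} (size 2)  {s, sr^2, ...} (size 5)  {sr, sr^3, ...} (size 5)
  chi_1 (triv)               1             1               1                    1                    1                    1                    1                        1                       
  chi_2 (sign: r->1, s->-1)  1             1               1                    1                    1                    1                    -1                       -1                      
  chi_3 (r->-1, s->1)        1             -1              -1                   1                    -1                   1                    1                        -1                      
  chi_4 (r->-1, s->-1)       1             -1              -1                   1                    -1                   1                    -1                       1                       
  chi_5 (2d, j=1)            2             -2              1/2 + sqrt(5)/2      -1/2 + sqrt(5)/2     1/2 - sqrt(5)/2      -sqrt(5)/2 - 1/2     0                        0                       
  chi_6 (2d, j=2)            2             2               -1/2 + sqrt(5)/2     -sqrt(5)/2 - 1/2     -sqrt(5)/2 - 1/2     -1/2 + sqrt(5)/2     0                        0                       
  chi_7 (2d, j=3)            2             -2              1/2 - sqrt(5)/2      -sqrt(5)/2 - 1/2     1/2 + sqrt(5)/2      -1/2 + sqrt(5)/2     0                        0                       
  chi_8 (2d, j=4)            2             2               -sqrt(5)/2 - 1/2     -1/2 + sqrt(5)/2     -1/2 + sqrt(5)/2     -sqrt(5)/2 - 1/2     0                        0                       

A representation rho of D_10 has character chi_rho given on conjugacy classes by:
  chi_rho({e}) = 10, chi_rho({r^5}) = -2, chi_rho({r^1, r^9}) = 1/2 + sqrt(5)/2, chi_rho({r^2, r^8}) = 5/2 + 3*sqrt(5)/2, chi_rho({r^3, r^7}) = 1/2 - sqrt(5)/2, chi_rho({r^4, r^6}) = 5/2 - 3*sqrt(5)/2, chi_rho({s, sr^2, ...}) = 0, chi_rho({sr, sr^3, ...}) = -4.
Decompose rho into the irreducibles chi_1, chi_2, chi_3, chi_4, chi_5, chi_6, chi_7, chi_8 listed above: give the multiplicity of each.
Multiplicities: chi_1: 0, chi_2: 2, chi_3: 2, chi_4: 0, chi_5: 2, chi_6: 0, chi_7: 0, chi_8: 1.

Explanation: Use <chi_rho, chi> = (1/|G|) sum_C |C| * chi_rho(C) * conj(chi(C)) with |G| = 20 for each irreducible chi in the table:
  <chi_rho, chi_1> = (1/20)[1*(10)*conj(1) + 1*(-2)*conj(1) + 2*(1/2 + sqrt(5)/2)*conj(1) + 2*(5/2 + 3*sqrt(5)/2)*conj(1) + 2*(1/2 - sqrt(5)/2)*conj(1) + 2*(5/2 - 3*sqrt(5)/2)*conj(1) + 5*(0)*conj(1) + 5*(-4)*conj(1)]
      = (1/20)[(10) + (-2) + (1 + sqrt(5)) + (5 + 3*sqrt(5)) + (1 - sqrt(5)) + (5 - 3*sqrt(5)) + (0) + (-20)] = 0/20 = 0
  <chi_rho, chi_2> = (1/20)[1*(10)*conj(1) + 1*(-2)*conj(1) + 2*(1/2 + sqrt(5)/2)*conj(1) + 2*(5/2 + 3*sqrt(5)/2)*conj(1) + 2*(1/2 - sqrt(5)/2)*conj(1) + 2*(5/2 - 3*sqrt(5)/2)*conj(1) + 5*(0)*conj(-1) + 5*(-4)*conj(-1)]
      = (1/20)[(10) + (-2) + (1 + sqrt(5)) + (5 + 3*sqrt(5)) + (1 - sqrt(5)) + (5 - 3*sqrt(5)) + (0) + (20)] = 40/20 = 2
  <chi_rho, chi_3> = (1/20)[1*(10)*conj(1) + 1*(-2)*conj(-1) + 2*(1/2 + sqrt(5)/2)*conj(-1) + 2*(5/2 + 3*sqrt(5)/2)*conj(1) + 2*(1/2 - sqrt(5)/2)*conj(-1) + 2*(5/2 - 3*sqrt(5)/2)*conj(1) + 5*(0)*conj(1) + 5*(-4)*conj(-1)]
      = (1/20)[(10) + (2) + (-sqrt(5) - 1) + (5 + 3*sqrt(5)) + (-1 + sqrt(5)) + (5 - 3*sqrt(5)) + (0) + (20)] = 40/20 = 2
  <chi_rho, chi_4> = (1/20)[1*(10)*conj(1) + 1*(-2)*conj(-1) + 2*(1/2 + sqrt(5)/2)*conj(-1) + 2*(5/2 + 3*sqrt(5)/2)*conj(1) + 2*(1/2 - sqrt(5)/2)*conj(-1) + 2*(5/2 - 3*sqrt(5)/2)*conj(1) + 5*(0)*conj(-1) + 5*(-4)*conj(1)]
      = (1/20)[(10) + (2) + (-sqrt(5) - 1) + (5 + 3*sqrt(5)) + (-1 + sqrt(5)) + (5 - 3*sqrt(5)) + (0) + (-20)] = 0/20 = 0
  <chi_rho, chi_5> = (1/20)[1*(10)*conj(2) + 1*(-2)*conj(-2) + 2*(1/2 + sqrt(5)/2)*conj(1/2 + sqrt(5)/2) + 2*(5/2 + 3*sqrt(5)/2)*conj(-1/2 + sqrt(5)/2) + 2*(1/2 - sqrt(5)/2)*conj(1/2 - sqrt(5)/2) + 2*(5/2 - 3*sqrt(5)/2)*conj(-sqrt(5)/2 - 1/2) + 5*(0)*conj(0) + 5*(-4)*conj(0)]
      = (1/20)[(20) + (4) + (sqrt(5) + 3) + (sqrt(5) + 5) + (3 - sqrt(5)) + (5 - sqrt(5)) + (0) + (0)] = 40/20 = 2
  <chi_rho, chi_6> = (1/20)[1*(10)*conj(2) + 1*(-2)*conj(2) + 2*(1/2 + sqrt(5)/2)*conj(-1/2 + sqrt(5)/2) + 2*(5/2 + 3*sqrt(5)/2)*conj(-sqrt(5)/2 - 1/2) + 2*(1/2 - sqrt(5)/2)*conj(-sqrt(5)/2 - 1/2) + 2*(5/2 - 3*sqrt(5)/2)*conj(-1/2 + sqrt(5)/2) + 5*(0)*conj(0) + 5*(-4)*conj(0)]
      = (1/20)[(20) + (-4) + (2) + (-10 - 4*sqrt(5)) + (2) + (-10 + 4*sqrt(5)) + (0) + (0)] = 0/20 = 0
  <chi_rho, chi_7> = (1/20)[1*(10)*conj(2) + 1*(-2)*conj(-2) + 2*(1/2 + sqrt(5)/2)*conj(1/2 - sqrt(5)/2) + 2*(5/2 + 3*sqrt(5)/2)*conj(-sqrt(5)/2 - 1/2) + 2*(1/2 - sqrt(5)/2)*conj(1/2 + sqrt(5)/2) + 2*(5/2 - 3*sqrt(5)/2)*conj(-1/2 + sqrt(5)/2) + 5*(0)*conj(0) + 5*(-4)*conj(0)]
      = (1/20)[(20) + (4) + (-2) + (-10 - 4*sqrt(5)) + (-2) + (-10 + 4*sqrt(5)) + (0) + (0)] = 0/20 = 0
  <chi_rho, chi_8> = (1/20)[1*(10)*conj(2) + 1*(-2)*conj(2) + 2*(1/2 + sqrt(5)/2)*conj(-sqrt(5)/2 - 1/2) + 2*(5/2 + 3*sqrt(5)/2)*conj(-1/2 + sqrt(5)/2) + 2*(1/2 - sqrt(5)/2)*conj(-1/2 + sqrt(5)/2) + 2*(5/2 - 3*sqrt(5)/2)*conj(-sqrt(5)/2 - 1/2) + 5*(0)*conj(0) + 5*(-4)*conj(0)]
      = (1/20)[(20) + (-4) + (-3 - sqrt(5)) + (sqrt(5) + 5) + (-3 + sqrt(5)) + (5 - sqrt(5)) + (0) + (0)] = 20/20 = 1
Dimension check: dim(rho) = sum (mult * dim) = 0*1 + 2*1 + 2*1 + 0*1 + 2*2 + 0*2 + 0*2 + 1*2 = 10 = chi_rho(e) = 10.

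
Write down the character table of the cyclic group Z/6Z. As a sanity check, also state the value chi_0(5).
Character table of Z/6Z (irreps indexed chi_0,...,chi_5 with chi_k(m) = zeta_6^(k*m), zeta_6 = exp(2*pi*i/6)):
  irrep \ class  {0} (size 1)  {1} (size 1)    {2} (size 1)    {3} (size 1)  {4} (size 1)    {5} (size 1)  
  chi_0          1             1               1               1             1               1             
  chi_1          1             exp(I*pi/3)     exp(2*I*pi/3)   -1            exp(-2*I*pi/3)  exp(-I*pi/3)  
  chi_2          1             exp(2*I*pi/3)   exp(-2*I*pi/3)  1             exp(2*I*pi/3)   exp(-2*I*pi/3)
  chi_3          1             -1              1               -1            1               -1            
  chi_4          1             exp(-2*I*pi/3)  exp(2*I*pi/3)   1             exp(-2*I*pi/3)  exp(2*I*pi/3) 
  chi_5          1             exp(-I*pi/3)    exp(-2*I*pi/3)  -1            exp(2*I*pi/3)   exp(I*pi/3)   

Spot check: chi_0(5) = zeta_6^(0*5) = zeta_6^0 = 1.

Why: Z/6Z is abelian, so all 6 irreducible complex representations are 1-dimensional. They are given by chi_k(m) = zeta_6^(k*m) for k = 0,...,5. Row orthogonality: sum_m chi_k(m) conj(chi_l(m)) = 6 * [k = l].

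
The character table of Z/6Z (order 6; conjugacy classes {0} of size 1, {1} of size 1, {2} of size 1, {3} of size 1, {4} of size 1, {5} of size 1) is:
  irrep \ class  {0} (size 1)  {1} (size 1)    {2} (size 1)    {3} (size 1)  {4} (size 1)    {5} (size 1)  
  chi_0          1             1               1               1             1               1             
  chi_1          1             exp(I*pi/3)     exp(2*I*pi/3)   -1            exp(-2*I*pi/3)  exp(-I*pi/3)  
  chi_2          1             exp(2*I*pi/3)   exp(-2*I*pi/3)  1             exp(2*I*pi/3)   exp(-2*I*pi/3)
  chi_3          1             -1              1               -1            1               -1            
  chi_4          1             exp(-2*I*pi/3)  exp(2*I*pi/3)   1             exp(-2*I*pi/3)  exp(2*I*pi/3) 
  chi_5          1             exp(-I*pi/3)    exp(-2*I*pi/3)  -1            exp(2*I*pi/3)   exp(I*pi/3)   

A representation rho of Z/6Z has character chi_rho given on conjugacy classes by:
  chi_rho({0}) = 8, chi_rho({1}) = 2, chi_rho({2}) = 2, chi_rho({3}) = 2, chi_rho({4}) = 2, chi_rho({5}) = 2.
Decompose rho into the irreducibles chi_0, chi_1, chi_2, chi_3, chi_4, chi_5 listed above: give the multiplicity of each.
Multiplicities: chi_0: 3, chi_1: 1, chi_2: 1, chi_3: 1, chi_4: 1, chi_5: 1.

Reasoning: Use <chi_rho, chi> = (1/|G|) sum_C |C| * chi_rho(C) * conj(chi(C)) with |G| = 6 for each irreducible chi in the table:
  <chi_rho, chi_0> = (1/6)[1*(8)*conj(1) + 1*(2)*conj(1) + 1*(2)*conj(1) + 1*(2)*conj(1) + 1*(2)*conj(1) + 1*(2)*conj(1)]
      = (1/6)[(8) + (2) + (2) + (2) + (2) + (2)] = 18/6 = 3
  <chi_rho, chi_1> = (1/6)[1*(8)*conj(1) + 1*(2)*conj(exp(I*pi/3)) + 1*(2)*conj(exp(2*I*pi/3)) + 1*(2)*conj(-1) + 1*(2)*conj(exp(-2*I*pi/3)) + 1*(2)*conj(exp(-I*pi/3))]
      = (1/6)[(8) + (2*exp(-I*pi/3) + exp(-2*I*pi/3) + exp(I*pi/3)) + (2 + 4*exp(-2*I*pi/3) + 2*exp(2*I*pi/3)) + (-2) + (2 + 2*exp(-2*I*pi/3) + 4*exp(2*I*pi/3)) + (exp(-I*pi/3) + exp(2*I*pi/3) + 2*exp(I*pi/3))] = 6/6 = 1
  <chi_rho, chi_2> = (1/6)[1*(8)*conj(1) + 1*(2)*conj(exp(2*I*pi/3)) + 1*(2)*conj(exp(-2*I*pi/3)) + 1*(2)*conj(1) + 1*(2)*conj(exp(2*I*pi/3)) + 1*(2)*conj(exp(-2*I*pi/3))]
      = (1/6)[(8) + (2*exp(-2*I*pi/3) + exp(-I*pi/3) + exp(2*I*pi/3)) + (2 + 2*exp(-2*I*pi/3) + 4*exp(2*I*pi/3)) + (2) + (2 + 4*exp(-2*I*pi/3) + 2*exp(2*I*pi/3)) + (exp(-2*I*pi/3) + exp(I*pi/3) + 2*exp(2*I*pi/3))] = 6/6 = 1
  <chi_rho, chi_3> = (1/6)[1*(8)*conj(1) + 1*(2)*conj(-1) + 1*(2)*conj(1) + 1*(2)*conj(-1) + 1*(2)*conj(1) + 1*(2)*conj(-1)]
      = (1/6)[(8) + (-2) + (2) + (-2) + (2) + (-2)] = 6/6 = 1
  <chi_rho, chi_4> = (1/6)[1*(8)*conj(1) + 1*(2)*conj(exp(-2*I*pi/3)) + 1*(2)*conj(exp(2*I*pi/3)) + 1*(2)*conj(1) + 1*(2)*conj(exp(-2*I*pi/3)) + 1*(2)*conj(exp(2*I*pi/3))]
      = (1/6)[(8) + (exp(-2*I*pi/3) + exp(I*pi/3) + 2*exp(2*I*pi/3)) + (2 + 4*exp(-2*I*pi/3) + 2*exp(2*I*pi/3)) + (2) + (2 + 2*exp(-2*I*pi/3) + 4*exp(2*I*pi/3)) + (2*exp(-2*I*pi/3) + exp(-I*pi/3) + exp(2*I*pi/3))] = 6/6 = 1
  <chi_rho, chi_5> = (1/6)[1*(8)*conj(1) + 1*(2)*conj(exp(-I*pi/3)) + 1*(2)*conj(exp(-2*I*pi/3)) + 1*(2)*conj(-1) + 1*(2)*conj(exp(2*I*pi/3)) + 1*(2)*conj(exp(I*pi/3))]
      = (1/6)[(8) + (exp(-I*pi/3) + exp(2*I*pi/3) + 2*exp(I*pi/3)) + (2 + 2*exp(-2*I*pi/3) + 4*exp(2*I*pi/3)) + (-2) + (2 + 4*exp(-2*I*pi/3) + 2*exp(2*I*pi/3)) + (2*exp(-I*pi/3) + exp(-2*I*pi/3) + exp(I*pi/3))] = 6/6 = 1
(Exp terms are combined using exp(i*s)*conj(exp(i*t)) = exp(i*(s-t)), and sums of them are collapsed using the identity that for every m > 1 the m distinct m-th roots of unity sum to 0, e.g. 1 + exp(2*I*pi/3) + exp(-2*I*pi/3) = 0.)
Dimension check: dim(rho) = sum (mult * dim) = 3*1 + 1*1 + 1*1 + 1*1 + 1*1 + 1*1 = 8 = chi_rho(e) = 8.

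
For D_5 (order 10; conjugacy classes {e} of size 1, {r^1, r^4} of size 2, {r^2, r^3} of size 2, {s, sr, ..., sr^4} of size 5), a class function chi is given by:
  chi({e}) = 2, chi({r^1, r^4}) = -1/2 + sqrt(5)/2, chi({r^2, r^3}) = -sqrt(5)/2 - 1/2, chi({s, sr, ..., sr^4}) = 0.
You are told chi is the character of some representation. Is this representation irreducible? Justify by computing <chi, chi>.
Irreducible: <chi, chi> = 1.

Justification: <chi, chi> = (1/|G|) sum_C |C| * |chi(C)|^2 = (1/10)[1*|2|^2 + 2*|-1/2 + sqrt(5)/2|^2 + 2*|-sqrt(5)/2 - 1/2|^2 + 5*|0|^2]
  = (1/10)[(4) + (3 - sqrt(5)) + (sqrt(5) + 3) + (0)] = 10/10 = 1.
A character is irreducible iff <chi, chi> = 1, so this representation is irreducible.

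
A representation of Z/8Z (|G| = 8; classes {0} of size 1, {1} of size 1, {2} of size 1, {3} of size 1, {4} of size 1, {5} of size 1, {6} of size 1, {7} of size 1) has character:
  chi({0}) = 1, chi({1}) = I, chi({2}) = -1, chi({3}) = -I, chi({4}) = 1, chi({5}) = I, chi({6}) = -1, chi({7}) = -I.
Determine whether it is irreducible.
Irreducible: <chi, chi> = 1.

Justification: <chi, chi> = (1/|G|) sum_C |C| * |chi(C)|^2 = (1/8)[1*|1|^2 + 1*|I|^2 + 1*|-1|^2 + 1*|-I|^2 + 1*|1|^2 + 1*|I|^2 + 1*|-1|^2 + 1*|-I|^2]
  = (1/8)[(1) + (1) + (1) + (1) + (1) + (1) + (1) + (1)] = 8/8 = 1.
(Exp terms are combined using exp(i*s)*conj(exp(i*t)) = exp(i*(s-t)), and sums of them are collapsed using the identity that for every m > 1 the m distinct m-th roots of unity sum to 0, e.g. 1 + exp(2*I*pi/3) + exp(-2*I*pi/3) = 0.)
A character is irreducible iff <chi, chi> = 1, so this representation is irreducible.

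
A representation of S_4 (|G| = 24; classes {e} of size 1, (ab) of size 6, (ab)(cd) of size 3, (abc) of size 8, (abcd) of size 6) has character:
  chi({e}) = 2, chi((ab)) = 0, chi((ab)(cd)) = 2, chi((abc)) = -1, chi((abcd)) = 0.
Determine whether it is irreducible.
Irreducible: <chi, chi> = 1.

Justification: <chi, chi> = (1/|G|) sum_C |C| * |chi(C)|^2 = (1/24)[1*|2|^2 + 6*|0|^2 + 3*|2|^2 + 8*|-1|^2 + 6*|0|^2]
  = (1/24)[(4) + (0) + (12) + (8) + (0)] = 24/24 = 1.
A character is irreducible iff <chi, chi> = 1, so this representation is irreducible.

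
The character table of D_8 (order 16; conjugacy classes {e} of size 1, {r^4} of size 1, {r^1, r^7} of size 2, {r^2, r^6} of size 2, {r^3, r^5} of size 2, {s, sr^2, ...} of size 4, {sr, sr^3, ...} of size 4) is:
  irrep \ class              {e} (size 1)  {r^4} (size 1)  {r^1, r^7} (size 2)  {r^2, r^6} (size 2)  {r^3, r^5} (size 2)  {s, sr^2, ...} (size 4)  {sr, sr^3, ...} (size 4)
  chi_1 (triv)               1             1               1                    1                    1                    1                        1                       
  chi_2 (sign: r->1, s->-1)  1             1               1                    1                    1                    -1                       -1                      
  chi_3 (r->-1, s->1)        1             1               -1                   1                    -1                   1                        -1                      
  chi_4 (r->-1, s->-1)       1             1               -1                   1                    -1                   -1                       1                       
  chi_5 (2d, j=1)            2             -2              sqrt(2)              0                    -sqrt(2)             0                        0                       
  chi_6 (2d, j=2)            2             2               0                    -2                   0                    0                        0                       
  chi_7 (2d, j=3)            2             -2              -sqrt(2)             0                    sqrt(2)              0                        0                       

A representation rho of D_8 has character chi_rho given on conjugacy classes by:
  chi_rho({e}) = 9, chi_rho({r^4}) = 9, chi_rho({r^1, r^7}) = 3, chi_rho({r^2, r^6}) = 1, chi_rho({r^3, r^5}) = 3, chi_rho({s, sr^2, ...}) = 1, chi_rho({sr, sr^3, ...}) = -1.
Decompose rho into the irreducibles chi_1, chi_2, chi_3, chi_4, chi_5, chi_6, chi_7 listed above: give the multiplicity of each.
Multiplicities: chi_1: 2, chi_2: 2, chi_3: 1, chi_4: 0, chi_5: 0, chi_6: 2, chi_7: 0.

Justification: Use <chi_rho, chi> = (1/|G|) sum_C |C| * chi_rho(C) * conj(chi(C)) with |G| = 16 for each irreducible chi in the table:
  <chi_rho, chi_1> = (1/16)[1*(9)*conj(1) + 1*(9)*conj(1) + 2*(3)*conj(1) + 2*(1)*conj(1) + 2*(3)*conj(1) + 4*(1)*conj(1) + 4*(-1)*conj(1)]
      = (1/16)[(9) + (9) + (6) + (2) + (6) + (4) + (-4)] = 32/16 = 2
  <chi_rho, chi_2> = (1/16)[1*(9)*conj(1) + 1*(9)*conj(1) + 2*(3)*conj(1) + 2*(1)*conj(1) + 2*(3)*conj(1) + 4*(1)*conj(-1) + 4*(-1)*conj(-1)]
      = (1/16)[(9) + (9) + (6) + (2) + (6) + (-4) + (4)] = 32/16 = 2
  <chi_rho, chi_3> = (1/16)[1*(9)*conj(1) + 1*(9)*conj(1) + 2*(3)*conj(-1) + 2*(1)*conj(1) + 2*(3)*conj(-1) + 4*(1)*conj(1) + 4*(-1)*conj(-1)]
      = (1/16)[(9) + (9) + (-6) + (2) + (-6) + (4) + (4)] = 16/16 = 1
  <chi_rho, chi_4> = (1/16)[1*(9)*conj(1) + 1*(9)*conj(1) + 2*(3)*conj(-1) + 2*(1)*conj(1) + 2*(3)*conj(-1) + 4*(1)*conj(-1) + 4*(-1)*conj(1)]
      = (1/16)[(9) + (9) + (-6) + (2) + (-6) + (-4) + (-4)] = 0/16 = 0
  <chi_rho, chi_5> = (1/16)[1*(9)*conj(2) + 1*(9)*conj(-2) + 2*(3)*conj(sqrt(2)) + 2*(1)*conj(0) + 2*(3)*conj(-sqrt(2)) + 4*(1)*conj(0) + 4*(-1)*conj(0)]
      = (1/16)[(18) + (-18) + (6*sqrt(2)) + (0) + (-6*sqrt(2)) + (0) + (0)] = 0/16 = 0
  <chi_rho, chi_6> = (1/16)[1*(9)*conj(2) + 1*(9)*conj(2) + 2*(3)*conj(0) + 2*(1)*conj(-2) + 2*(3)*conj(0) + 4*(1)*conj(0) + 4*(-1)*conj(0)]
      = (1/16)[(18) + (18) + (0) + (-4) + (0) + (0) + (0)] = 32/16 = 2
  <chi_rho, chi_7> = (1/16)[1*(9)*conj(2) + 1*(9)*conj(-2) + 2*(3)*conj(-sqrt(2)) + 2*(1)*conj(0) + 2*(3)*conj(sqrt(2)) + 4*(1)*conj(0) + 4*(-1)*conj(0)]
      = (1/16)[(18) + (-18) + (-6*sqrt(2)) + (0) + (6*sqrt(2)) + (0) + (0)] = 0/16 = 0
Dimension check: dim(rho) = sum (mult * dim) = 2*1 + 2*1 + 1*1 + 0*1 + 0*2 + 2*2 + 0*2 = 9 = chi_rho(e) = 9.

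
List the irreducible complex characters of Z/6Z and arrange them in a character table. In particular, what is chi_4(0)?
Character table of Z/6Z (irreps indexed chi_0,...,chi_5 with chi_k(m) = zeta_6^(k*m), zeta_6 = exp(2*pi*i/6)):
  irrep \ class  {0} (size 1)  {1} (size 1)    {2} (size 1)    {3} (size 1)  {4} (size 1)    {5} (size 1)  
  chi_0          1             1               1               1             1               1             
  chi_1          1             exp(I*pi/3)     exp(2*I*pi/3)   -1            exp(-2*I*pi/3)  exp(-I*pi/3)  
  chi_2          1             exp(2*I*pi/3)   exp(-2*I*pi/3)  1             exp(2*I*pi/3)   exp(-2*I*pi/3)
  chi_3          1             -1              1               -1            1               -1            
  chi_4          1             exp(-2*I*pi/3)  exp(2*I*pi/3)   1             exp(-2*I*pi/3)  exp(2*I*pi/3) 
  chi_5          1             exp(-I*pi/3)    exp(-2*I*pi/3)  -1            exp(2*I*pi/3)   exp(I*pi/3)   

Spot check: chi_4(0) = zeta_6^(4*0) = zeta_6^0 = 1.

Argument: Z/6Z is abelian, so all 6 irreducible complex representations are 1-dimensional. They are given by chi_k(m) = zeta_6^(k*m) for k = 0,...,5. Row orthogonality: sum_m chi_k(m) conj(chi_l(m)) = 6 * [k = l].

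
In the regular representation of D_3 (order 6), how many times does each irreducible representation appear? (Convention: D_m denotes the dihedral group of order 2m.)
Each irreducible V_i of dimension d_i appears with multiplicity d_i, i.e. rho_reg = (direct sum over all irreducibles V_i) d_i V_i. The irreducible dimensions for D_3 are 1, 1, 2: 2 irreducibles of dimension 1, each with multiplicity 1; 1 irreducible of dimension 2, with multiplicity 2. Total dimension 2*1*1 + 1*2*2 = 6 = |G|.

General theorem: in the regular representation of a finite group G, each irreducible appears with multiplicity equal to its dimension. Check: dim(rho_reg) = sum d_i^2 = 1 + 1 + 4 = 6 = |G|.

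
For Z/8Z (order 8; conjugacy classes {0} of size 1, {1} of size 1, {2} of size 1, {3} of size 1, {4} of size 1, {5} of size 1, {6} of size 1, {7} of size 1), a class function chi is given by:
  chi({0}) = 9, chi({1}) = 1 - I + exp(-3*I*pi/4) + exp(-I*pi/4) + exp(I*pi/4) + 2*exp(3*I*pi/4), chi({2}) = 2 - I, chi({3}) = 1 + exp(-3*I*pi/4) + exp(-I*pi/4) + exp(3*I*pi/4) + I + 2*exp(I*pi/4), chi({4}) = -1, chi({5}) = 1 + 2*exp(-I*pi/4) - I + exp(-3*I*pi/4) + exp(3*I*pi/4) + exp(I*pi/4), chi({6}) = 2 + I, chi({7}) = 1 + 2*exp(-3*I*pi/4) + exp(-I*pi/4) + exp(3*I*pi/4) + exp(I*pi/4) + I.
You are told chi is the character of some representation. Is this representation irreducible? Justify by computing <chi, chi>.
Not irreducible (reducible): <chi, chi> = 13 > 1.

Justification: <chi, chi> = (1/|G|) sum_C |C| * |chi(C)|^2 = (1/8)[1*|9|^2 + 1*|1 - I + exp(-3*I*pi/4) + exp(-I*pi/4) + exp(I*pi/4) + 2*exp(3*I*pi/4)|^2 + 1*|2 - I|^2 + 1*|1 + exp(-3*I*pi/4) + exp(-I*pi/4) + exp(3*I*pi/4) + I + 2*exp(I*pi/4)|^2 + 1*|-1|^2 + 1*|1 + 2*exp(-I*pi/4) - I + exp(-3*I*pi/4) + exp(3*I*pi/4) + exp(I*pi/4)|^2 + 1*|2 + I|^2 + 1*|1 + 2*exp(-3*I*pi/4) + exp(-I*pi/4) + exp(3*I*pi/4) + exp(I*pi/4) + I|^2]
  = (1/8)[(81) + (3 + 4*exp(-3*I*pi/4) + exp(-I*pi/4) + 2*exp(I*pi/4) + 3*exp(3*I*pi/4)) + (5) + (3 + 3*exp(-I*pi/4) + 2*exp(-3*I*pi/4) + exp(3*I*pi/4) + 4*exp(I*pi/4)) + (1) + (3 + 3*exp(-I*pi/4) + 2*exp(-3*I*pi/4) + exp(3*I*pi/4) + 4*exp(I*pi/4)) + (5) + (3 + 4*exp(-3*I*pi/4) + exp(-I*pi/4) + 2*exp(I*pi/4) + 3*exp(3*I*pi/4))] = 104/8 = 13.
(Exp terms are combined using exp(i*s)*conj(exp(i*t)) = exp(i*(s-t)), and sums of them are collapsed using the identity that for every m > 1 the m distinct m-th roots of unity sum to 0, e.g. 1 + exp(2*I*pi/3) + exp(-2*I*pi/3) = 0.)
A character is irreducible iff <chi, chi> = 1, so this representation is reducible.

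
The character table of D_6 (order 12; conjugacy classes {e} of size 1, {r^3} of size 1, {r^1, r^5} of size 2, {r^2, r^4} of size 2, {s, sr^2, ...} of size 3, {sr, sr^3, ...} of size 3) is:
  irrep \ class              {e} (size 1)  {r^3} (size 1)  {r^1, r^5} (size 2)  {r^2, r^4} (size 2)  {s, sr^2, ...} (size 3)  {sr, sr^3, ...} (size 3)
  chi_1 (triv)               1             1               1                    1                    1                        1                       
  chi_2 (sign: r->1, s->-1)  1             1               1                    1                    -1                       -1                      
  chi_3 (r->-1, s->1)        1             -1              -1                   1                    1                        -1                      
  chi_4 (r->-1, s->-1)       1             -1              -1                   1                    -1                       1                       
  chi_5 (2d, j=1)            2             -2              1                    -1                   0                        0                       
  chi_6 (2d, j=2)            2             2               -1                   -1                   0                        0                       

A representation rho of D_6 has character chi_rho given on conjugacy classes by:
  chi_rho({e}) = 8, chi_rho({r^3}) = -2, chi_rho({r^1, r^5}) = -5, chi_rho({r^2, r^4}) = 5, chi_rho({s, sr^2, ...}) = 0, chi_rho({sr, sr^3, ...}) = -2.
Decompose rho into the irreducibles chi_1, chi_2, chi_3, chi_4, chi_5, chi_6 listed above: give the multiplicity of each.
Multiplicities: chi_1: 0, chi_2: 1, chi_3: 3, chi_4: 2, chi_5: 0, chi_6: 1.

Justification: Use <chi_rho, chi> = (1/|G|) sum_C |C| * chi_rho(C) * conj(chi(C)) with |G| = 12 for each irreducible chi in the table:
  <chi_rho, chi_1> = (1/12)[1*(8)*conj(1) + 1*(-2)*conj(1) + 2*(-5)*conj(1) + 2*(5)*conj(1) + 3*(0)*conj(1) + 3*(-2)*conj(1)]
      = (1/12)[(8) + (-2) + (-10) + (10) + (0) + (-6)] = 0/12 = 0
  <chi_rho, chi_2> = (1/12)[1*(8)*conj(1) + 1*(-2)*conj(1) + 2*(-5)*conj(1) + 2*(5)*conj(1) + 3*(0)*conj(-1) + 3*(-2)*conj(-1)]
      = (1/12)[(8) + (-2) + (-10) + (10) + (0) + (6)] = 12/12 = 1
  <chi_rho, chi_3> = (1/12)[1*(8)*conj(1) + 1*(-2)*conj(-1) + 2*(-5)*conj(-1) + 2*(5)*conj(1) + 3*(0)*conj(1) + 3*(-2)*conj(-1)]
      = (1/12)[(8) + (2) + (10) + (10) + (0) + (6)] = 36/12 = 3
  <chi_rho, chi_4> = (1/12)[1*(8)*conj(1) + 1*(-2)*conj(-1) + 2*(-5)*conj(-1) + 2*(5)*conj(1) + 3*(0)*conj(-1) + 3*(-2)*conj(1)]
      = (1/12)[(8) + (2) + (10) + (10) + (0) + (-6)] = 24/12 = 2
  <chi_rho, chi_5> = (1/12)[1*(8)*conj(2) + 1*(-2)*conj(-2) + 2*(-5)*conj(1) + 2*(5)*conj(-1) + 3*(0)*conj(0) + 3*(-2)*conj(0)]
      = (1/12)[(16) + (4) + (-10) + (-10) + (0) + (0)] = 0/12 = 0
  <chi_rho, chi_6> = (1/12)[1*(8)*conj(2) + 1*(-2)*conj(2) + 2*(-5)*conj(-1) + 2*(5)*conj(-1) + 3*(0)*conj(0) + 3*(-2)*conj(0)]
      = (1/12)[(16) + (-4) + (10) + (-10) + (0) + (0)] = 12/12 = 1
Dimension check: dim(rho) = sum (mult * dim) = 0*1 + 1*1 + 3*1 + 2*1 + 0*2 + 1*2 = 8 = chi_rho(e) = 8.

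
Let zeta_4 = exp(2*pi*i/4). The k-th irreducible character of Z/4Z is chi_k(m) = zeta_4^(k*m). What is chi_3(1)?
chi_3(1) = zeta_4^3 = -I

Justification: chi_3(1) = zeta_4^(3*1) = zeta_4^3. Since zeta_4^4 = 1, this equals zeta_4^3 = exp(2*pi*i*3/4) = -I.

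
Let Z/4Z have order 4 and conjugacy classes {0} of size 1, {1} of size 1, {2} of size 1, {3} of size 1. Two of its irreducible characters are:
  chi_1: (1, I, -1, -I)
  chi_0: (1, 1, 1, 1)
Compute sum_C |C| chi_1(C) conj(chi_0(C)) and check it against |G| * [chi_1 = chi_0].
Sum = 0; so <chi_1, chi_0> = 0 (distinct irreducibles are orthogonal).

Why: Compute term by term over conjugacy classes (|C| * chi_1(C) * conj(chi_0(C))):
  1*(1)*conj(1) + 1*(I)*conj(1) + 1*(-1)*conj(1) + 1*(-I)*conj(1)
  = (1) + (I) + (-1) + (-I)
  = 0.
(Exp terms are combined using exp(i*s)*conj(exp(i*t)) = exp(i*(s-t)), and sums of them are collapsed using the identity that for every m > 1 the m distinct m-th roots of unity sum to 0, e.g. 1 + exp(2*I*pi/3) + exp(-2*I*pi/3) = 0.)
Dividing by |G| = 4 gives 0/4 = 0, matching the row-orthogonality relation <chi_1, chi_0> = [chi_1 = chi_0].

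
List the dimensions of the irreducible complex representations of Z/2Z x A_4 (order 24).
Dimensions: 1, 1, 1, 1, 1, 1, 3, 3

Why: There are 8 irreducibles (= number of conjugacy classes). Their dimensions d_i satisfy sum d_i^2 = |G| = 24: 1 + 1 + 1 + 1 + 1 + 1 + 9 + 9 = 24. (For the product with Z/2Z: each of the 2 1-dim characters of Z/2Z tensors with each irrep of A_4, giving 2 copies of each A_4-dimension.)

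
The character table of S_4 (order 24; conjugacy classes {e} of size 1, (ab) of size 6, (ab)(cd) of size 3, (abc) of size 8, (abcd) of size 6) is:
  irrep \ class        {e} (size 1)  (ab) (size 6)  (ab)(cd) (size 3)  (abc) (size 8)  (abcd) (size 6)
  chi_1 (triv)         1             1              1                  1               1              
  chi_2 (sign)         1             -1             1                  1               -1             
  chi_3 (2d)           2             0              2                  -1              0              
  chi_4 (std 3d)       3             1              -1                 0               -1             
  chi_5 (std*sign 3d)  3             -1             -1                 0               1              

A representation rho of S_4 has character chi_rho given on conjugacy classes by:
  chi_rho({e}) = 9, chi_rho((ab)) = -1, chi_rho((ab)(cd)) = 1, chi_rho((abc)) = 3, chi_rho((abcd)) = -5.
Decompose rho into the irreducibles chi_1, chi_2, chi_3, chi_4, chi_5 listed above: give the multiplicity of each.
Multiplicities: chi_1: 0, chi_2: 3, chi_3: 0, chi_4: 2, chi_5: 0.

Argument: Use <chi_rho, chi> = (1/|G|) sum_C |C| * chi_rho(C) * conj(chi(C)) with |G| = 24 for each irreducible chi in the table:
  <chi_rho, chi_1> = (1/24)[1*(9)*conj(1) + 6*(-1)*conj(1) + 3*(1)*conj(1) + 8*(3)*conj(1) + 6*(-5)*conj(1)]
      = (1/24)[(9) + (-6) + (3) + (24) + (-30)] = 0/24 = 0
  <chi_rho, chi_2> = (1/24)[1*(9)*conj(1) + 6*(-1)*conj(-1) + 3*(1)*conj(1) + 8*(3)*conj(1) + 6*(-5)*conj(-1)]
      = (1/24)[(9) + (6) + (3) + (24) + (30)] = 72/24 = 3
  <chi_rho, chi_3> = (1/24)[1*(9)*conj(2) + 6*(-1)*conj(0) + 3*(1)*conj(2) + 8*(3)*conj(-1) + 6*(-5)*conj(0)]
      = (1/24)[(18) + (0) + (6) + (-24) + (0)] = 0/24 = 0
  <chi_rho, chi_4> = (1/24)[1*(9)*conj(3) + 6*(-1)*conj(1) + 3*(1)*conj(-1) + 8*(3)*conj(0) + 6*(-5)*conj(-1)]
      = (1/24)[(27) + (-6) + (-3) + (0) + (30)] = 48/24 = 2
  <chi_rho, chi_5> = (1/24)[1*(9)*conj(3) + 6*(-1)*conj(-1) + 3*(1)*conj(-1) + 8*(3)*conj(0) + 6*(-5)*conj(1)]
      = (1/24)[(27) + (6) + (-3) + (0) + (-30)] = 0/24 = 0
Dimension check: dim(rho) = sum (mult * dim) = 0*1 + 3*1 + 0*2 + 2*3 + 0*3 = 9 = chi_rho(e) = 9.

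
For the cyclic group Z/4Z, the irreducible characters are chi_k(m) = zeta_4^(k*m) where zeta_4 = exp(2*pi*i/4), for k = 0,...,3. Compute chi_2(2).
chi_2(2) = zeta_4^4 = 1

Solution. chi_2(2) = zeta_4^(2*2) = zeta_4^4. Since zeta_4^4 = 1, this equals zeta_4^0 = exp(2*pi*i*0/4) = 1.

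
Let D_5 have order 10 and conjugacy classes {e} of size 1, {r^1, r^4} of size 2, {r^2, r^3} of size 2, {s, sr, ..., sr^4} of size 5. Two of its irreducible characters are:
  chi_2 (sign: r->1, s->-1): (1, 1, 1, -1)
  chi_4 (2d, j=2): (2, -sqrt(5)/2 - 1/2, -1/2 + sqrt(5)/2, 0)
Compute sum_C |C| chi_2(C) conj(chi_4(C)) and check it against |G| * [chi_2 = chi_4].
Sum = 0; so <chi_2, chi_4> = 0 (distinct irreducibles are orthogonal).

Proof sketch: Compute term by term over conjugacy classes (|C| * chi_2(C) * conj(chi_4(C))):
  1*(1)*conj(2) + 2*(1)*conj(-sqrt(5)/2 - 1/2) + 2*(1)*conj(-1/2 + sqrt(5)/2) + 5*(-1)*conj(0)
  = (2) + (-sqrt(5) - 1) + (-1 + sqrt(5)) + (0)
  = 0.
Dividing by |G| = 10 gives 0/10 = 0, matching the row-orthogonality relation <chi_2, chi_4> = [chi_2 = chi_4].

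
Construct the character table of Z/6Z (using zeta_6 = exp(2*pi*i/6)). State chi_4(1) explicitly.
Character table of Z/6Z (irreps indexed chi_0,...,chi_5 with chi_k(m) = zeta_6^(k*m), zeta_6 = exp(2*pi*i/6)):
  irrep \ class  {0} (size 1)  {1} (size 1)    {2} (size 1)    {3} (size 1)  {4} (size 1)    {5} (size 1)  
  chi_0          1             1               1               1             1               1             
  chi_1          1             exp(I*pi/3)     exp(2*I*pi/3)   -1            exp(-2*I*pi/3)  exp(-I*pi/3)  
  chi_2          1             exp(2*I*pi/3)   exp(-2*I*pi/3)  1             exp(2*I*pi/3)   exp(-2*I*pi/3)
  chi_3          1             -1              1               -1            1               -1            
  chi_4          1             exp(-2*I*pi/3)  exp(2*I*pi/3)   1             exp(-2*I*pi/3)  exp(2*I*pi/3) 
  chi_5          1             exp(-I*pi/3)    exp(-2*I*pi/3)  -1            exp(2*I*pi/3)   exp(I*pi/3)   

Spot check: chi_4(1) = zeta_6^(4*1) = zeta_6^4 = exp(-2*I*pi/3).

Argument: Z/6Z is abelian, so all 6 irreducible complex representations are 1-dimensional. They are given by chi_k(m) = zeta_6^(k*m) for k = 0,...,5. Row orthogonality: sum_m chi_k(m) conj(chi_l(m)) = 6 * [k = l].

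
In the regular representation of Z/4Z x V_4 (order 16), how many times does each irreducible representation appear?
Each irreducible V_i of dimension d_i appears with multiplicity d_i, i.e. rho_reg = (direct sum over all irreducibles V_i) d_i V_i. The irreducible dimensions for Z/4Z x V_4 are 1, 1, 1, 1, 1, 1, 1, 1, 1, 1, 1, 1, 1, 1, 1, 1: 16 irreducibles of dimension 1, each with multiplicity 1. Total dimension 16*1*1 = 16 = |G|.

Derivation: General theorem: in the regular representation of a finite group G, each irreducible appears with multiplicity equal to its dimension. Check: dim(rho_reg) = sum d_i^2 = 1 + 1 + 1 + 1 + 1 + 1 + 1 + 1 + 1 + 1 + 1 + 1 + 1 + 1 + 1 + 1 = 16 = |G|.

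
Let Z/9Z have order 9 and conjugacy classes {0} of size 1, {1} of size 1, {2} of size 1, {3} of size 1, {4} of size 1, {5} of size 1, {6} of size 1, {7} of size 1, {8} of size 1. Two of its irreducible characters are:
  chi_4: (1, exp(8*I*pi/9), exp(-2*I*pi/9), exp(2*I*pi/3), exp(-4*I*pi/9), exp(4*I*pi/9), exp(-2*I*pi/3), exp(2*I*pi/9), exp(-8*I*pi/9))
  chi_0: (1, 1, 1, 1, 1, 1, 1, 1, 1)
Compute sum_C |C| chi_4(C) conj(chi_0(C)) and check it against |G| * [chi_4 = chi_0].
Sum = 0; so <chi_4, chi_0> = 0 (distinct irreducibles are orthogonal).

Solution. Compute term by term over conjugacy classes (|C| * chi_4(C) * conj(chi_0(C))):
  1*(1)*conj(1) + 1*(exp(8*I*pi/9))*conj(1) + 1*(exp(-2*I*pi/9))*conj(1) + 1*(exp(2*I*pi/3))*conj(1) + 1*(exp(-4*I*pi/9))*conj(1) + 1*(exp(4*I*pi/9))*conj(1) + 1*(exp(-2*I*pi/3))*conj(1) + 1*(exp(2*I*pi/9))*conj(1) + 1*(exp(-8*I*pi/9))*conj(1)
  = (1) + (exp(8*I*pi/9)) + (exp(-2*I*pi/9)) + (exp(2*I*pi/3)) + (exp(-4*I*pi/9)) + (exp(4*I*pi/9)) + (exp(-2*I*pi/3)) + (exp(2*I*pi/9)) + (exp(-8*I*pi/9))
  = 0.
(Exp terms are combined using exp(i*s)*conj(exp(i*t)) = exp(i*(s-t)), and sums of them are collapsed using the identity that for every m > 1 the m distinct m-th roots of unity sum to 0, e.g. 1 + exp(2*I*pi/3) + exp(-2*I*pi/3) = 0.)
Dividing by |G| = 9 gives 0/9 = 0, matching the row-orthogonality relation <chi_4, chi_0> = [chi_4 = chi_0].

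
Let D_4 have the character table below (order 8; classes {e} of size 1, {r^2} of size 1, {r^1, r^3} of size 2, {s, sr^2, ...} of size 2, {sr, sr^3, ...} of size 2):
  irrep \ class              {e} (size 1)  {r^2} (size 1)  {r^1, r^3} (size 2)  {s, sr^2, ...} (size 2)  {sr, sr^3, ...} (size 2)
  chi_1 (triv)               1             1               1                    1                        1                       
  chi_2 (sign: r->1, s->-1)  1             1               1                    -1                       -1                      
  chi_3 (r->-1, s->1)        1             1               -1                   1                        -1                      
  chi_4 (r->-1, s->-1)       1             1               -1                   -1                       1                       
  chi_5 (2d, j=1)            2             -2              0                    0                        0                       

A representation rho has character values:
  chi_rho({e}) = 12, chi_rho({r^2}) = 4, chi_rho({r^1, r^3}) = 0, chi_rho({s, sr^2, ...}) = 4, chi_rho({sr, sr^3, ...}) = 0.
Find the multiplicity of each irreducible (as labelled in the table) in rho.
Multiplicities: chi_1: 3, chi_2: 1, chi_3: 3, chi_4: 1, chi_5: 2.

Derivation: Use <chi_rho, chi> = (1/|G|) sum_C |C| * chi_rho(C) * conj(chi(C)) with |G| = 8 for each irreducible chi in the table:
  <chi_rho, chi_1> = (1/8)[1*(12)*conj(1) + 1*(4)*conj(1) + 2*(0)*conj(1) + 2*(4)*conj(1) + 2*(0)*conj(1)]
      = (1/8)[(12) + (4) + (0) + (8) + (0)] = 24/8 = 3
  <chi_rho, chi_2> = (1/8)[1*(12)*conj(1) + 1*(4)*conj(1) + 2*(0)*conj(1) + 2*(4)*conj(-1) + 2*(0)*conj(-1)]
      = (1/8)[(12) + (4) + (0) + (-8) + (0)] = 8/8 = 1
  <chi_rho, chi_3> = (1/8)[1*(12)*conj(1) + 1*(4)*conj(1) + 2*(0)*conj(-1) + 2*(4)*conj(1) + 2*(0)*conj(-1)]
      = (1/8)[(12) + (4) + (0) + (8) + (0)] = 24/8 = 3
  <chi_rho, chi_4> = (1/8)[1*(12)*conj(1) + 1*(4)*conj(1) + 2*(0)*conj(-1) + 2*(4)*conj(-1) + 2*(0)*conj(1)]
      = (1/8)[(12) + (4) + (0) + (-8) + (0)] = 8/8 = 1
  <chi_rho, chi_5> = (1/8)[1*(12)*conj(2) + 1*(4)*conj(-2) + 2*(0)*conj(0) + 2*(4)*conj(0) + 2*(0)*conj(0)]
      = (1/8)[(24) + (-8) + (0) + (0) + (0)] = 16/8 = 2
Dimension check: dim(rho) = sum (mult * dim) = 3*1 + 1*1 + 3*1 + 1*1 + 2*2 = 12 = chi_rho(e) = 12.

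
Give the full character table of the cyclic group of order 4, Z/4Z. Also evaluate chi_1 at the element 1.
Character table of Z/4Z (irreps indexed chi_0,...,chi_3 with chi_k(m) = zeta_4^(k*m), zeta_4 = exp(2*pi*i/4)):
  irrep \ class  {0} (size 1)  {1} (size 1)  {2} (size 1)  {3} (size 1)
  chi_0          1             1             1             1           
  chi_1          1             I             -1            -I          
  chi_2          1             -1            1             -1          
  chi_3          1             -I            -1            I           

Spot check: chi_1(1) = zeta_4^(1*1) = zeta_4^1 = I.

Justification: Z/4Z is abelian, so all 4 irreducible complex representations are 1-dimensional. They are given by chi_k(m) = zeta_4^(k*m) for k = 0,...,3. Row orthogonality: sum_m chi_k(m) conj(chi_l(m)) = 4 * [k = l].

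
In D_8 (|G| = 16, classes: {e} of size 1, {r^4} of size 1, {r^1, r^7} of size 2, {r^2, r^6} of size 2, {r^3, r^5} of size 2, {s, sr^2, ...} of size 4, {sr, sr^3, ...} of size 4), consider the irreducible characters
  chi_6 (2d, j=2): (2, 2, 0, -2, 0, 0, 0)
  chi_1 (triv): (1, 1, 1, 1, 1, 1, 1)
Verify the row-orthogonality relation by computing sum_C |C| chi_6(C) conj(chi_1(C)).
Sum = 0; so <chi_6, chi_1> = 0 (distinct irreducibles are orthogonal).

Solution. Compute term by term over conjugacy classes (|C| * chi_6(C) * conj(chi_1(C))):
  1*(2)*conj(1) + 1*(2)*conj(1) + 2*(0)*conj(1) + 2*(-2)*conj(1) + 2*(0)*conj(1) + 4*(0)*conj(1) + 4*(0)*conj(1)
  = (2) + (2) + (0) + (-4) + (0) + (0) + (0)
  = 0.
Dividing by |G| = 16 gives 0/16 = 0, matching the row-orthogonality relation <chi_6, chi_1> = [chi_6 = chi_1].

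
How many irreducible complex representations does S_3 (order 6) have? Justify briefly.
3

Working: The number of irreducible complex representations of a finite group equals its number of conjugacy classes. Conjugacy classes in S_3 correspond to cycle types, i.e. partitions of 3; there are p(3) = 3 of them, so S_3 (order 6) has exactly 3 irreducible complex representations.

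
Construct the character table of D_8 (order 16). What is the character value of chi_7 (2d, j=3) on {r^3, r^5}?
Conjugacy classes: {e} of size 1, {r^4} of size 1, {r^1, r^7} of size 2, {r^2, r^6} of size 2, {r^3, r^5} of size 2, {s, sr^2, ...} of size 4, {sr, sr^3, ...} of size 4.
Character table:
  irrep \ class              {e} (size 1)  {r^4} (size 1)  {r^1, r^7} (size 2)  {r^2, r^6} (size 2)  {r^3, r^5} (size 2)  {s, sr^2, ...} (size 4)  {sr, sr^3, ...} (size 4)
  chi_1 (triv)               1             1               1                    1                    1                    1                        1                       
  chi_2 (sign: r->1, s->-1)  1             1               1                    1                    1                    -1                       -1                      
  chi_3 (r->-1, s->1)        1             1               -1                   1                    -1                   1                        -1                      
  chi_4 (r->-1, s->-1)       1             1               -1                   1                    -1                   -1                       1                       
  chi_5 (2d, j=1)            2             -2              sqrt(2)              0                    -sqrt(2)             0                        0                       
  chi_6 (2d, j=2)            2             2               0                    -2                   0                    0                        0                       
  chi_7 (2d, j=3)            2             -2              -sqrt(2)             0                    sqrt(2)              0                        0                       

Spot check: chi_7 (2d, j=3) on {r^3, r^5} = sqrt(2).

Justification: D_8 has order 2*8 = 16 with 7 conjugacy classes, hence 7 irreducibles. Sum of squared dims 1 + 1 + 1 + 1 + 4 + 4 + 4 = 16 = |G|. Linear characters come from the abelianisation; the 2-dimensional irreps have character r^k -> 2*cos(2*pi*j*k/8), reflections -> 0.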